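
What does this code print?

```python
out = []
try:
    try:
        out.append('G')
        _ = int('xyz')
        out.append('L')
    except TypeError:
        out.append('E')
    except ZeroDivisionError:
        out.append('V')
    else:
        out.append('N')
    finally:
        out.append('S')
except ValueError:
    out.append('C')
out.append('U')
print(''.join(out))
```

Execution trace: 'G' (try body) → 'S' (finally) → 'C' (outer except ValueError) → 'U' (after the try/except). Output: GSCU

Answer: GSCU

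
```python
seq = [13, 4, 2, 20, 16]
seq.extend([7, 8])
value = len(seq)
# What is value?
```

Trace:
`seq = [13, 4, 2, 20, 16]` → seq = [13, 4, 2, 20, 16]
`seq.extend([7, 8])` → seq = [13, 4, 2, 20, 16, 7, 8]
`value = len(seq)` → value = 7
So value = 7

Answer: 7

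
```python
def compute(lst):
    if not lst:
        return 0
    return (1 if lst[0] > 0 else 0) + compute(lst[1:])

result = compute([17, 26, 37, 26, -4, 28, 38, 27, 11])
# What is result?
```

Count of positive elements in [17, 26, 37, 26, -4, 28, 38, 27, 11] = 8

Answer: 8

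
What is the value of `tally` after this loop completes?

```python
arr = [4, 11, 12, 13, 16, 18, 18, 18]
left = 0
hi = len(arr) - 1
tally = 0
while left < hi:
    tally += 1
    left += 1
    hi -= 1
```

Iterations until pointers meet (list length 8)
`tally` takes the values: 0 → 1 → 2 → 3 → 4

Answer: 4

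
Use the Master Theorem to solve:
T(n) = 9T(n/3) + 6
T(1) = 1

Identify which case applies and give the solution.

a=9, b=3, f(n)=6. log_3(9) = 2. Since c=0 < 2, Case 1 applies: T(n) = Θ(n^log_b(a)) = O(n^2).

Answer: O(n^2) - Case 1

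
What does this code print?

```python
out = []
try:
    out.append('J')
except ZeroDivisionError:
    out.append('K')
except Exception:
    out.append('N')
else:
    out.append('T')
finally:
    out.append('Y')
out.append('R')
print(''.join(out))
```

Execution trace: 'J' (try body, no exception) → 'T' (else) → 'Y' (finally) → 'R' (after the try/except). Output: JTYR

Answer: JTYR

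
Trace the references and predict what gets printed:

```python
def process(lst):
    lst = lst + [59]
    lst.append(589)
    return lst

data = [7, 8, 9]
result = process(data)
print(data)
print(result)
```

Key concept: rebinding parameter vs mutation.
Step by step:
`data = [7, 8, 9]` → data = [7, 8, 9]
`result = process(data)` → result = [7, 8, 9, 59, 589]
`print(data)` → prints [7, 8, 9]
`print(result)` → prints [7, 8, 9, 59, 589]

Answer:
[7, 8, 9]
[7, 8, 9, 59, 589]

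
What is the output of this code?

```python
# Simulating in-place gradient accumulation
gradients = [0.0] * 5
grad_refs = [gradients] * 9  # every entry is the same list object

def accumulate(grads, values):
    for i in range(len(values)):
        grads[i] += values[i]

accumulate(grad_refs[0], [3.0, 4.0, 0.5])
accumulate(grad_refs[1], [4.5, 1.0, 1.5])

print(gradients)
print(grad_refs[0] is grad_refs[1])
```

Key concept: gradient accumulation aliasing.
Step by step:
`gradients = [0.0] * 5` → gradients = [0.0, 0.0, 0.0, 0.0, 0.0]
`grad_refs = [gradients] * 9` → grad_refs = [[0.0, 0.0, 0.0, 0.0, 0.0], [0.0, 0.0, 0.0, 0.0, 0.0], [0.0, 0.0, 0.0, 0.0, 0.0], [0.0, 0.0, 0.0, 0.0, 0.0], [0.0, 0.0, 0.0, 0.0, 0.0], [0.0, 0.0, 0.0, 0.0, 0.0], [0.0, 0.0, 0.0, 0.0, 0.0], [0.0, 0.0, 0.0, 0.0, 0.0], [0.0, 0.0, 0.0, 0.0, 0.0]]
`accumulate(grad_refs[0], [3.0, 4.0, 0.5])` → gradients = [3.0, 4.0, 0.5, 0.0, 0.0]; grad_refs = [[3.0, 4.0, 0.5, 0.0, 0.0], [3.0, 4.0, 0.5, 0.0, 0.0], [3.0, 4.0, 0.5, 0.0, 0.0], [3.0, 4.0, 0.5, 0.0, 0.0], [3.0, 4.0, 0.5, 0.0, 0.0], [3.0, 4.0, 0.5, 0.0, 0.0], [3.0, 4.0, 0.5, 0.0, 0.0], [3.0, 4.0, 0.5, 0.0, 0.0], [3.0, 4.0, 0.5, 0.0, 0.0]]
`accumulate(grad_refs[1], [4.5, 1.0, 1.5])` → gradients = [7.5, 5.0, 2.0, 0.0, 0.0]; grad_refs = [[7.5, 5.0, 2.0, 0.0, 0.0], [7.5, 5.0, 2.0, 0.0, 0.0], [7.5, 5.0, 2.0, 0.0, 0.0], [7.5, 5.0, 2.0, 0.0, 0.0], [7.5, 5.0, 2.0, 0.0, 0.0], [7.5, 5.0, 2.0, 0.0, 0.0], [7.5, 5.0, 2.0, 0.0, 0.0], [7.5, 5.0, 2.0, 0.0, 0.0], [7.5, 5.0, 2.0, 0.0, 0.0]]
`print(gradients)` → prints [7.5, 5.0, 2.0, 0.0, 0.0]
`print(grad_refs[0] is grad_refs[1])` → prints True

Answer:
[7.5, 5.0, 2.0, 0.0, 0.0]
True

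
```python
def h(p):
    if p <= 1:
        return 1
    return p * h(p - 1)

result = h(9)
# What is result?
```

h(9) = 9 * 8 * 7 * 6 * 5 * 4 * 3 * 2 * 1 = 362880

Answer: 362880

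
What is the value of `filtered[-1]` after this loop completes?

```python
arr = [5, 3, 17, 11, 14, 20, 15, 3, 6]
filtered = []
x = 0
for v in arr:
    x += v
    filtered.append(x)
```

Cumulative sum ends at 94
`filtered` takes the values: [] → [5] → [5, 8] → [5, 8, 25] → [5, 8, 25, 36] → [5, 8, 25, 36, 50] → [5, 8, 25, 36, 50, 70] → [5, 8, 25, 36, 50, 70, 85] → [5, 8, 25, 36, 50, 70, 85, 88] → [5, 8, 25, 36, 50, 70, 85, 88, 94]
So `filtered[-1]` = 94

Answer: 94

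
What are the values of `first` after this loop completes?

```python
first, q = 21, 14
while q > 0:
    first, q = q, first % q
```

GCD of 21 and 14
`first` takes the values: 21 → 14 → 7

Answer: 7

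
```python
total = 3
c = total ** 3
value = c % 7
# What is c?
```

Trace:
`total = 3` → total = 3
`c = total ** 3` → c = 27
`value = c % 7` → value = 6
So c = 27

Answer: 27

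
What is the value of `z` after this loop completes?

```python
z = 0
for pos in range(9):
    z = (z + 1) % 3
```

Increment mod 3, 9 times = 0
`z` takes the values: 0 → 1 → 2 → 0 → 1 → 2 → 0 → 1 → 2 → 0

Answer: 0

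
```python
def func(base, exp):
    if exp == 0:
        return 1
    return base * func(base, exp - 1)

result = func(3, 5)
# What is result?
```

func(3, 5) = 3 * 3 * 3 * 3 * 3 = 243

Answer: 243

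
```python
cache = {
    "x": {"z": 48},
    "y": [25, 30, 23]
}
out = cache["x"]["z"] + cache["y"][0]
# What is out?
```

Trace:
`cache = { ...` → cache = {'x': {'z': 48}, 'y': [25, 30, 23]}
`out = cache["x"]["z"] + cache["y"][0]` → out = 73
So out = 73

Answer: 73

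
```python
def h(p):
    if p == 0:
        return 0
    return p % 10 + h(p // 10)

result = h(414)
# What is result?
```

Sum of digits of 414: 4 + 1 + 4 = 9

Answer: 9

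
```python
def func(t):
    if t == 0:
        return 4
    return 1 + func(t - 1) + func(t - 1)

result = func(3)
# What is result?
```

func(t) = 1 + 2·func(t-1), func(0)=4. Closed form: (4+1)·2^3 - 1 = 39.

Answer: 39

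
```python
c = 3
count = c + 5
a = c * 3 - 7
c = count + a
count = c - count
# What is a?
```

Trace:
`c = 3` → c = 3
`count = c + 5` → count = 8
`a = c * 3 - 7` → a = 2
`c = count + a` → c = 10
`count = c - count` → count = 2
So a = 2

Answer: 2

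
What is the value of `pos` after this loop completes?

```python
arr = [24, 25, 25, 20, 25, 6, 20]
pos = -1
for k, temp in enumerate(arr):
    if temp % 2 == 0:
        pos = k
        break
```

First even number index in [24, 25, 25, 20, 25, 6, 20]
`pos` takes the values: -1 → 0

Answer: 0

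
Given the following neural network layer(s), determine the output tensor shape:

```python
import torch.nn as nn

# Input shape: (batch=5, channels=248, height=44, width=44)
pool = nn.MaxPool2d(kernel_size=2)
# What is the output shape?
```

Input: (5, 248, 44, 44) -> Output: (5, 248, 22, 22)

Answer: (5, 248, 22, 22)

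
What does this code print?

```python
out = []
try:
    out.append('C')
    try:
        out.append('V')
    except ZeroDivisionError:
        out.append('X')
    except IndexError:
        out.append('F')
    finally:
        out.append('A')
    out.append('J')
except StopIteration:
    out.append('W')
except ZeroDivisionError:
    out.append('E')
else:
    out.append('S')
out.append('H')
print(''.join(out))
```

Execution trace: 'C' (try body) → 'V' (inner try body, no exception) → 'A' (inner finally) → 'J' (try body, no exception) → 'S' (else) → 'H' (after the try/except). Output: CVAJSH

Answer: CVAJSH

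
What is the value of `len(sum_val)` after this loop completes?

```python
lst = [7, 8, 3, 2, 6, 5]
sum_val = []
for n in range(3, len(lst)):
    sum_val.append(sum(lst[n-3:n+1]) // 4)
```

Number of 4-element averages
`sum_val` takes the values: [] → [5] → [5, 4] → [5, 4, 4]
So `len(sum_val)` = 3

Answer: 3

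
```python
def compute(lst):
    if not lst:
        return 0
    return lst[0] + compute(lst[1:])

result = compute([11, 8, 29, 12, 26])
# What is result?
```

11 + 8 + 29 + 12 + 26 + 0 = 86

Answer: 86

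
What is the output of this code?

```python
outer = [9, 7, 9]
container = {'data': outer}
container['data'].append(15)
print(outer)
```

Key concept: dict holds reference to list.
Step by step:
`outer = [9, 7, 9]` → outer = [9, 7, 9]
`container = {'data': outer}` → container = {'data': [9, 7, 9]}
`container['data'].append(15)` → outer = [9, 7, 9, 15]; container = {'data': [9, 7, 9, 15]}
`print(outer)` → prints [9, 7, 9, 15]

Answer: [9, 7, 9, 15]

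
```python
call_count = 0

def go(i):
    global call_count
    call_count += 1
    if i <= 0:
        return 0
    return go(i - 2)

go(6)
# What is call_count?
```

Linear recursion stepping by 2: 4 calls from i=6 down to ≤0.

Answer: 4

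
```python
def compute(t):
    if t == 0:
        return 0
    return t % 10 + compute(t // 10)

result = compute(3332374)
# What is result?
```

Sum of digits of 3332374: 4 + 7 + 3 + 2 + 3 + 3 + 3 = 25

Answer: 25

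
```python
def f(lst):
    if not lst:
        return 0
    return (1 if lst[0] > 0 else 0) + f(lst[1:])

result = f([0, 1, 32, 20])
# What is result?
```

Count of positive elements in [0, 1, 32, 20] = 3

Answer: 3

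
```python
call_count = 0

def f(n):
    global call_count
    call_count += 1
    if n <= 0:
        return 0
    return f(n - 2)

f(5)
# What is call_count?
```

Linear recursion stepping by 2: 4 calls from n=5 down to ≤0.

Answer: 4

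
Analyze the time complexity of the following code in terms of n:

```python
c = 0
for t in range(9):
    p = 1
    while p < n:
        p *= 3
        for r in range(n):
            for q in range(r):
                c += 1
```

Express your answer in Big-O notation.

Each loop level contributes: 1 × log n × n × n. Multiplying the contributions gives O(n^2 log n).

Answer: O(n^2 log n)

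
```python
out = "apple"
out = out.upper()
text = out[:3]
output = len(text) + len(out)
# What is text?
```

Trace:
`out = "apple"` → out = 'apple'
`out = out.upper()` → out = 'APPLE'
`text = out[:3]` → text = 'APP'
`output = len(text) + len(out)` → output = 8
So text = 'APP'

Answer: 'APP'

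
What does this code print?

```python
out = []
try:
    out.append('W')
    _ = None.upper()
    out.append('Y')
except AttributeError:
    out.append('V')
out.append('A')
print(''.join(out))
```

Execution trace: 'W' (try body) → 'V' (except AttributeError) → 'A' (after the try/except). Output: WVA

Answer: WVA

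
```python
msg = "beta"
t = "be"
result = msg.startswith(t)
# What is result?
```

Trace:
`msg = "beta"` → msg = 'beta'
`t = "be"` → t = 'be'
`result = msg.startswith(t)` → result = True
So result = True

Answer: True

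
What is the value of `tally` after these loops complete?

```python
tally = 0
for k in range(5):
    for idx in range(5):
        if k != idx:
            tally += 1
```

5² - 5 (exclude diagonal)
`tally` takes the values: 0 → 1 → 2 → 3 → 4 → 5 → 6 → 7 → 8 → 9 → 10 → 11 → 12 → 13 → 14 → 15 → 16 → 17 → 18 → 19 → 20

Answer: 20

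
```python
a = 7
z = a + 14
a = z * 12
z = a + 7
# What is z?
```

Trace:
`a = 7` → a = 7
`z = a + 14` → z = 21
`a = z * 12` → a = 252
`z = a + 7` → z = 259
So z = 259

Answer: 259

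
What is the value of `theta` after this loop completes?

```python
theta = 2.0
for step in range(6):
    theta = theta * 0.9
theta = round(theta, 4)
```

Exponential decay: 2.0 * 0.9^6
`theta` takes the values: 2.0 → 1.8 → 1.62 → 1.458 → 1.3122 → 1.18098 → 1.062882 → 1.0629

Answer: 1.0629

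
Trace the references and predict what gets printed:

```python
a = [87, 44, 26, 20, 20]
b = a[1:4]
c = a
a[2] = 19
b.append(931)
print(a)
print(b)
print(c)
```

Key concept: slice vs alias.
Step by step:
`a = [87, 44, 26, 20, 20]` → a = [87, 44, 26, 20, 20]
`b = a[1:4]` → b = [44, 26, 20]
`c = a` → c = [87, 44, 26, 20, 20] (same object as a)
`a[2] = 19` → a = [87, 44, 19, 20, 20] (same object as c); c = [87, 44, 19, 20, 20] (same object as a)
`b.append(931)` → b = [44, 26, 20, 931]
`print(a)` → prints [87, 44, 19, 20, 20]
`print(b)` → prints [44, 26, 20, 931]
`print(c)` → prints [87, 44, 19, 20, 20]

Answer:
[87, 44, 19, 20, 20]
[44, 26, 20, 931]
[87, 44, 19, 20, 20]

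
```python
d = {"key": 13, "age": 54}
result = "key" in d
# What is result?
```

Trace:
`d = {"key": 13, "age": 54}` → d = {'key': 13, 'age': 54}
`result = "key" in d` → result = True
So result = True

Answer: True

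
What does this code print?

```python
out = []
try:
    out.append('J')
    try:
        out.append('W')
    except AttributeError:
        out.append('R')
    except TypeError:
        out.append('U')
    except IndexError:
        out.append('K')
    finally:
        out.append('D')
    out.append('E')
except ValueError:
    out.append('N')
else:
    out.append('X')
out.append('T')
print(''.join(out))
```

Execution trace: 'J' (try body) → 'W' (inner try body, no exception) → 'D' (inner finally) → 'E' (try body, no exception) → 'X' (else) → 'T' (after the try/except). Output: JWDEXT

Answer: JWDEXT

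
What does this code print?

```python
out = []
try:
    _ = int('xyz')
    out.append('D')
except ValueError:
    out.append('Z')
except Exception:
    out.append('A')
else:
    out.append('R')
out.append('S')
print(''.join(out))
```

Execution trace: 'Z' (except ValueError) → 'S' (after the try/except). Output: ZS

Answer: ZS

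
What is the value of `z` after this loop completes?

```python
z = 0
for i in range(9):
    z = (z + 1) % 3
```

Increment mod 3, 9 times = 0
`z` takes the values: 0 → 1 → 2 → 0 → 1 → 2 → 0 → 1 → 2 → 0

Answer: 0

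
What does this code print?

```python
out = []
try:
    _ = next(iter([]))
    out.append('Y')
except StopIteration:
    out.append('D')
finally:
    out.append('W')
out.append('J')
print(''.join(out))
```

Execution trace: 'D' (except StopIteration) → 'W' (finally) → 'J' (after the try/except). Output: DWJ

Answer: DWJ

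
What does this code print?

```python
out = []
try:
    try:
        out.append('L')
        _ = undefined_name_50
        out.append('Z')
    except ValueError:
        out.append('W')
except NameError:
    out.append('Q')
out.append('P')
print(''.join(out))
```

Execution trace: 'L' (try body) → 'Q' (outer except NameError) → 'P' (after the try/except). Output: LQP

Answer: LQP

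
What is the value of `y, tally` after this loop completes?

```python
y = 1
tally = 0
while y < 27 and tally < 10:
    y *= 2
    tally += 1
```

Double until >= 27 or 10 iterations
`y, tally` takes the values: (1, 0) → (2, 0) → (2, 1) → (4, 1) → (4, 2) → (8, 2) → (8, 3) → (16, 3) → (16, 4) → (32, 4) → (32, 5)

Answer: 32, 5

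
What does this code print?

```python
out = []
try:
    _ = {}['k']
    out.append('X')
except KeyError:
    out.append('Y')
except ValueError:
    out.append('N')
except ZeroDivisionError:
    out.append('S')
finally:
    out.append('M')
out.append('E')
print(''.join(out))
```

Execution trace: 'Y' (except KeyError) → 'M' (finally) → 'E' (after the try/except). Output: YME

Answer: YME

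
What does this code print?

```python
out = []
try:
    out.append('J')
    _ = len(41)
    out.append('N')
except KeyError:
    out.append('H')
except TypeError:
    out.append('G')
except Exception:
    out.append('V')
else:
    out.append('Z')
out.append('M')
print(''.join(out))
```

Execution trace: 'J' (try body) → 'G' (except TypeError) → 'M' (after the try/except). Output: JGM

Answer: JGM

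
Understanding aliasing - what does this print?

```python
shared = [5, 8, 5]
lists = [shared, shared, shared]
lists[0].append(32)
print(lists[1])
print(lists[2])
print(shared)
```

Key concept: list of same reference.
Step by step:
`shared = [5, 8, 5]` → shared = [5, 8, 5]
`lists = [shared, shared, shared]` → lists = [[5, 8, 5], [5, 8, 5], [5, 8, 5]]
`lists[0].append(32)` → shared = [5, 8, 5, 32]; lists = [[5, 8, 5, 32], [5, 8, 5, 32], [5, 8, 5, 32]]
`print(lists[1])` → prints [5, 8, 5, 32]
`print(lists[2])` → prints [5, 8, 5, 32]
`print(shared)` → prints [5, 8, 5, 32]

Answer:
[5, 8, 5, 32]
[5, 8, 5, 32]
[5, 8, 5, 32]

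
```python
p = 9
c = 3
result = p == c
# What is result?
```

Trace:
`p = 9` → p = 9
`c = 3` → c = 3
`result = p == c` → result = False
So result = False

Answer: False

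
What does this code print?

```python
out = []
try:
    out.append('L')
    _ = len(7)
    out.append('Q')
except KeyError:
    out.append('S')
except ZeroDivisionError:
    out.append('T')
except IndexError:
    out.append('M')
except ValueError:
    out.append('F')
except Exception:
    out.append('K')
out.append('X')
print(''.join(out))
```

Execution trace: 'L' (try body) → 'K' (except Exception) → 'X' (after the try/except). Output: LKX

Answer: LKX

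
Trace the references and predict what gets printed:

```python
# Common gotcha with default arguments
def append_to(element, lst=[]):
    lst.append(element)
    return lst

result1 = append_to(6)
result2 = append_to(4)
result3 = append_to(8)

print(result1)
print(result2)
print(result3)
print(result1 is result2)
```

Key concept: mutable default argument gotcha.
Step by step:
`result1 = append_to(6)` → result1 = [6]
`result2 = append_to(4)` → result1 = [6, 4] (same object as result2); result2 = [6, 4] (same object as result1)
`result3 = append_to(8)` → result1 = [6, 4, 8] (same object as result2, result3); result2 = [6, 4, 8] (same object as result1, result3); result3 = [6, 4, 8] (same object as result1, result2)
`print(result1)` → prints [6, 4, 8]
`print(result2)` → prints [6, 4, 8]
`print(result3)` → prints [6, 4, 8]
`print(result1 is result2)` → prints True

Answer:
[6, 4, 8]
[6, 4, 8]
[6, 4, 8]
True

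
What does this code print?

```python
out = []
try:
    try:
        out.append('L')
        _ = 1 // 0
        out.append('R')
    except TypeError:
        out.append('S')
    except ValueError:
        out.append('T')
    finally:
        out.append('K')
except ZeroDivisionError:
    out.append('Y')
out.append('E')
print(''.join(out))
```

Execution trace: 'L' (try body) → 'K' (finally) → 'Y' (outer except ZeroDivisionError) → 'E' (after the try/except). Output: LKYE

Answer: LKYE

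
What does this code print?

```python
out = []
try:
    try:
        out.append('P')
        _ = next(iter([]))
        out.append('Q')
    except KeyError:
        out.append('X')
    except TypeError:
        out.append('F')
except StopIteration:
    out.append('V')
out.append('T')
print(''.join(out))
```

Execution trace: 'P' (inner try body) → 'V' (outer except StopIteration) → 'T' (after the try/except). Output: PVT

Answer: PVT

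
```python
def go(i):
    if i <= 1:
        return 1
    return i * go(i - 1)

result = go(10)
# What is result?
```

go(10) = 10 * 9 * 8 * 7 * 6 * 5 * 4 * 3 * 2 * 1 = 3628800

Answer: 3628800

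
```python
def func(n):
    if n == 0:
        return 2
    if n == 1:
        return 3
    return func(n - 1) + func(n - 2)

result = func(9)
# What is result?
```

Build up from base cases: func(0)=2, func(1)=3, func(2)=5, func(3)=8, func(4)=13, func(5)=21, func(6)=34, ..., func(9)=144

Answer: 144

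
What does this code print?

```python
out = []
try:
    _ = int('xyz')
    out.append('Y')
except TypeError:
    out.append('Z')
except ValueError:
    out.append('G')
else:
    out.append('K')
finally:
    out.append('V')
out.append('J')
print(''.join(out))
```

Execution trace: 'G' (except ValueError) → 'V' (finally) → 'J' (after the try/except). Output: GVJ

Answer: GVJ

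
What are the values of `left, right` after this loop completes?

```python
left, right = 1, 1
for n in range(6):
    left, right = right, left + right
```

Fibonacci: after 6 iterations
`left, right` takes the values: (1, 1) → (1, 2) → (2, 3) → (3, 5) → (5, 8) → (8, 13) → (13, 21)

Answer: 13, 21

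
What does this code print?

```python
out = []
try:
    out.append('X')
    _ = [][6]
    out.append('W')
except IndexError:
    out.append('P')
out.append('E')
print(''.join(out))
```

Execution trace: 'X' (try body) → 'P' (except IndexError) → 'E' (after the try/except). Output: XPE

Answer: XPE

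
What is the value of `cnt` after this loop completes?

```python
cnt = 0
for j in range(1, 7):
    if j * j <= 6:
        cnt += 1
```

Count numbers where j² ≤ 6
`cnt` takes the values: 0 → 1 → 2

Answer: 2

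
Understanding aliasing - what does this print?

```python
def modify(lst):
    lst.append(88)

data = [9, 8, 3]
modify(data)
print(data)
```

Key concept: function modifies passed list.
Step by step:
`data = [9, 8, 3]` → data = [9, 8, 3]
`modify(data)` → data = [9, 8, 3, 88]
`print(data)` → prints [9, 8, 3, 88]

Answer: [9, 8, 3, 88]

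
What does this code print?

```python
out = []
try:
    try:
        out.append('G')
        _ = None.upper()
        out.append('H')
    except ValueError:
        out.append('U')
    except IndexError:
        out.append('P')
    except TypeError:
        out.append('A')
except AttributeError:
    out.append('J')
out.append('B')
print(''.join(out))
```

Execution trace: 'G' (inner try body) → 'J' (outer except AttributeError) → 'B' (after the try/except). Output: GJB

Answer: GJB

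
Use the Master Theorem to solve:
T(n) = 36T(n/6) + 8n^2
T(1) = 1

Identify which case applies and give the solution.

a=36, b=6, f(n)=8n^2. log_6(36) = 2. Since c=2 = 2, Case 2 applies: T(n) = Θ(n^log_b(a) · log n) = O(n^2 log n).

Answer: O(n^2 log n) - Case 2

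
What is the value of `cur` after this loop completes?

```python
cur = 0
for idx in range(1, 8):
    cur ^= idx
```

XOR of 1 to 7
`cur` takes the values: 0 → 1 → 3 → 0 → 4 → 1 → 7 → 0

Answer: 0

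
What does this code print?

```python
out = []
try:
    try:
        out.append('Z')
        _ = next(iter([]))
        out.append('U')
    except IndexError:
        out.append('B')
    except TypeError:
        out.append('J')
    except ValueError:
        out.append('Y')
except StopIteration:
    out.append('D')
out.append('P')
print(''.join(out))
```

Execution trace: 'Z' (try body) → 'D' (outer except StopIteration) → 'P' (after the try/except). Output: ZDP

Answer: ZDP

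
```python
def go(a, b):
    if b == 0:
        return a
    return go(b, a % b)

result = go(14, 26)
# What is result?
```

go(14, 26) -> go(26, 14) -> go(14, 12) -> go(12, 2) -> go(2, 0) -> 2

Answer: 2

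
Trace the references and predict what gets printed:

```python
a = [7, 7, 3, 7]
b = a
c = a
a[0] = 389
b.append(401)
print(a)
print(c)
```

Key concept: multiple aliases.
Step by step:
`a = [7, 7, 3, 7]` → a = [7, 7, 3, 7]
`b = a` → b = [7, 7, 3, 7] (same object as a)
`c = a` → c = [7, 7, 3, 7] (same object as a, b)
`a[0] = 389` → a = [389, 7, 3, 7] (same object as b, c); b = [389, 7, 3, 7] (same object as a, c); c = [389, 7, 3, 7] (same object as a, b)
`b.append(401)` → a = [389, 7, 3, 7, 401] (same object as b, c); b = [389, 7, 3, 7, 401] (same object as a, c); c = [389, 7, 3, 7, 401] (same object as a, b)
`print(a)` → prints [389, 7, 3, 7, 401]
`print(c)` → prints [389, 7, 3, 7, 401]

Answer:
[389, 7, 3, 7, 401]
[389, 7, 3, 7, 401]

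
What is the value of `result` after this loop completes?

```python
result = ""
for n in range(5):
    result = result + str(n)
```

Concatenate digits 0 to 4
`result` takes the values: "" → "0" → "01" → "012" → "0123" → "01234"

Answer: "01234"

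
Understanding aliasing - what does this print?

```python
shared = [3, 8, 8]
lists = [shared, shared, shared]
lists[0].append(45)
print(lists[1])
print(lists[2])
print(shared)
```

Key concept: list of same reference.
Step by step:
`shared = [3, 8, 8]` → shared = [3, 8, 8]
`lists = [shared, shared, shared]` → lists = [[3, 8, 8], [3, 8, 8], [3, 8, 8]]
`lists[0].append(45)` → shared = [3, 8, 8, 45]; lists = [[3, 8, 8, 45], [3, 8, 8, 45], [3, 8, 8, 45]]
`print(lists[1])` → prints [3, 8, 8, 45]
`print(lists[2])` → prints [3, 8, 8, 45]
`print(shared)` → prints [3, 8, 8, 45]

Answer:
[3, 8, 8, 45]
[3, 8, 8, 45]
[3, 8, 8, 45]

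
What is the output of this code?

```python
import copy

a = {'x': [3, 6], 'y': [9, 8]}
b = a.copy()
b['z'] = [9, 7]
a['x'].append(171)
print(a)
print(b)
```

Key concept: shallow copy of dict with mutable values.
Step by step:
`a = {'x': [3, 6], 'y': [9, 8]}` → a = {'x': [3, 6], 'y': [9, 8]}
`b = a.copy()` → b = {'x': [3, 6], 'y': [9, 8]}
`b['z'] = [9, 7]` → b = {'x': [3, 6], 'y': [9, 8], 'z': [9, 7]}
`a['x'].append(171)` → a = {'x': [3, 6, 171], 'y': [9, 8]}; b = {'x': [3, 6, 171], 'y': [9, 8], 'z': [9, 7]}
`print(a)` → prints {'x': [3, 6, 171], 'y': [9, 8]}
`print(b)` → prints {'x': [3, 6, 171], 'y': [9, 8], 'z': [9, 7]}

Answer:
{'x': [3, 6, 171], 'y': [9, 8]}
{'x': [3, 6, 171], 'y': [9, 8], 'z': [9, 7]}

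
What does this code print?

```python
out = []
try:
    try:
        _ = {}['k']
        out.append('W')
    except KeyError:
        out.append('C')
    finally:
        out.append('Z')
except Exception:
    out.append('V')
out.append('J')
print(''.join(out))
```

Execution trace: 'C' (inner except KeyError) → 'Z' (inner finally) → 'J' (after the try/except). Output: CZJ

Answer: CZJ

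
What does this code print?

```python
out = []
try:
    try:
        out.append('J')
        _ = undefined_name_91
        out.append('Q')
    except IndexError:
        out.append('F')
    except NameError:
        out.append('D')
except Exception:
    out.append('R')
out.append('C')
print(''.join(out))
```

Execution trace: 'J' (inner try body) → 'D' (inner except NameError) → 'C' (after the try/except). Output: JDC

Answer: JDC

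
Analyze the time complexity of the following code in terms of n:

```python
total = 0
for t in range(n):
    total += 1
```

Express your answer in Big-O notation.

Each loop level contributes: n. Multiplying the contributions gives O(n).

Answer: O(n)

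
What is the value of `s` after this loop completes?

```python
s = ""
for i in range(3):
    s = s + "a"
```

Repeat 'a' 3 times
`s` takes the values: "" → "a" → "aa" → "aaa"

Answer: "aaa"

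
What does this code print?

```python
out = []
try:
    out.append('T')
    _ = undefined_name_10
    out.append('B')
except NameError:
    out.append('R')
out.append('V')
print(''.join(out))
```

Execution trace: 'T' (try body) → 'R' (except NameError) → 'V' (after the try/except). Output: TRV

Answer: TRV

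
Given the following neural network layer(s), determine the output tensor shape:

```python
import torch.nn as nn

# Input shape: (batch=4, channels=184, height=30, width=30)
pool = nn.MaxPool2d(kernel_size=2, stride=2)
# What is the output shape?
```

Input: (4, 184, 30, 30) -> Output: (4, 184, 15, 15)

Answer: (4, 184, 15, 15)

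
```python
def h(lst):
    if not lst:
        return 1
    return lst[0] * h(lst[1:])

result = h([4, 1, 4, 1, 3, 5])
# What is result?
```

Product over [4, 1, 4, 1, 3, 5] = 4 * 1 * 4 * 1 * 3 * 5 = 240

Answer: 240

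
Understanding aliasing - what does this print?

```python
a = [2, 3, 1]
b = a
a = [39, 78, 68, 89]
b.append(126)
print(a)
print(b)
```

Key concept: rebinding vs mutation: a is rebound to a new list, b still points at the original.
Step by step:
`a = [2, 3, 1]` → a = [2, 3, 1]
`b = a` → b = [2, 3, 1] (same object as a)
`a = [39, 78, 68, 89]` → a = [39, 78, 68, 89]
`b.append(126)` → b = [2, 3, 1, 126]
`print(a)` → prints [39, 78, 68, 89]
`print(b)` → prints [2, 3, 1, 126]

Answer:
[39, 78, 68, 89]
[2, 3, 1, 126]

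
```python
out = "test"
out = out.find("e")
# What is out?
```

Trace:
`out = "test"` → out = 'test'
`out = out.find("e")` → out = 1
So out = 1

Answer: 1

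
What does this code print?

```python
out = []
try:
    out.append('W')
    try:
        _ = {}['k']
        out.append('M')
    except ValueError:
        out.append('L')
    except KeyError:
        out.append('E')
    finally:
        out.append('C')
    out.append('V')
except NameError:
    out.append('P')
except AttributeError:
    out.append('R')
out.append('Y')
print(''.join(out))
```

Execution trace: 'W' (try body) → 'E' (inner except KeyError) → 'C' (inner finally) → 'V' (try body, no exception) → 'Y' (after the try/except). Output: WECVY

Answer: WECVY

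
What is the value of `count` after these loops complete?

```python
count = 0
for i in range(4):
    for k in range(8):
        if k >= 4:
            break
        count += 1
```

Inner breaks at 4, outer runs 4 times
`count` takes the values: 0 → 1 → 2 → 3 → 4 → 5 → 6 → 7 → 8 → 9 → 10 → 11 → 12 → 13 → 14 → 15 → 16

Answer: 16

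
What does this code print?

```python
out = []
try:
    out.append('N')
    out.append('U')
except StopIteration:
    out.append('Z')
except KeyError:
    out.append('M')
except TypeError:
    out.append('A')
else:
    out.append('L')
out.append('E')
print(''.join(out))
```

Execution trace: 'N' (try body) → 'U' (try body, no exception) → 'L' (else) → 'E' (after the try/except). Output: NULE

Answer: NULE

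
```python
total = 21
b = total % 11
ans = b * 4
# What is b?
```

Trace:
`total = 21` → total = 21
`b = total % 11` → b = 10
`ans = b * 4` → ans = 40
So b = 10

Answer: 10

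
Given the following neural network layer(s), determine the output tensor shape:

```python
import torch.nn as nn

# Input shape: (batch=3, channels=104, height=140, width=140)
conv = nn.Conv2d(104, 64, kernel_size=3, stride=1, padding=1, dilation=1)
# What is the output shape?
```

Input: (3, 104, 140, 140) -> Output: (3, 64, 140, 140)

Answer: (3, 64, 140, 140)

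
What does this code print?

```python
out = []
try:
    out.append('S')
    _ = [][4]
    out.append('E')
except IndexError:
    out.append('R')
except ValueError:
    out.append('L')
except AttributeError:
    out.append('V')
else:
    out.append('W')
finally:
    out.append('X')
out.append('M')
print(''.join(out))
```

Execution trace: 'S' (try body) → 'R' (except IndexError) → 'X' (finally) → 'M' (after the try/except). Output: SRXM

Answer: SRXM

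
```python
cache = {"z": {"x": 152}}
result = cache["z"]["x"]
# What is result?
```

Trace:
`cache = {"z": {"x": 152}}` → cache = {'z': {'x': 152}}
`result = cache["z"]["x"]` → result = 152
So result = 152

Answer: 152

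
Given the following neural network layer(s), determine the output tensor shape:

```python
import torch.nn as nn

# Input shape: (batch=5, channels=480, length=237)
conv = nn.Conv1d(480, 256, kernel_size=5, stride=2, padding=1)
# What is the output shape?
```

Input: (5, 480, 237) -> Output: (5, 256, 118)

Answer: (5, 256, 118)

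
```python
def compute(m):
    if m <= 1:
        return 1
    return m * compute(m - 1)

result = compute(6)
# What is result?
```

compute(6) = 6 * 5 * 4 * 3 * 2 * 1 = 720

Answer: 720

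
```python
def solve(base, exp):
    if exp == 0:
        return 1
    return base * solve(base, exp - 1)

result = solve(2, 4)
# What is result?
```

solve(2, 4) = 2 * 2 * 2 * 2 = 16

Answer: 16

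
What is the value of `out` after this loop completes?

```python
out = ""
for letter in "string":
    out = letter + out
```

Reverse 'string'
`out` takes the values: "" → "s" → "ts" → "rts" → "irts" → "nirts" → "gnirts"

Answer: "gnirts"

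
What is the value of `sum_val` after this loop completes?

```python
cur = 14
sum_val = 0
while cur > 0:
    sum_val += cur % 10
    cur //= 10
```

Sum digits of 14
`sum_val` takes the values: 0 → 4 → 5

Answer: 5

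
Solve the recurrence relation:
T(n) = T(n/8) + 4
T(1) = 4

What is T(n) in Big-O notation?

Each step divides n by 8 and adds 4. After log_8(n) steps we reach T(1)=4. So T(n) = 4·log_8(n) + 4 = O(log n).

Answer: O(log n)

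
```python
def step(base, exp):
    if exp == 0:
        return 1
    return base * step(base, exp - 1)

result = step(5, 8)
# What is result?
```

step(5, 8) = 5 * 5 * 5 * 5 * 5 * 5 * 5 * 5 = 390625

Answer: 390625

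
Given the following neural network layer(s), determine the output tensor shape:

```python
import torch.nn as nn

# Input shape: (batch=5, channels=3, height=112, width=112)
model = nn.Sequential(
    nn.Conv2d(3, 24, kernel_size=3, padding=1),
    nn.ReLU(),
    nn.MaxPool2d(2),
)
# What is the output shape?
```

Input: (5, 3, 112, 112) -> after Conv2d: (5, 24, 112, 112) -> after ReLU: (5, 24, 112, 112) -> Output: (5, 24, 56, 56)

Answer: (5, 24, 56, 56)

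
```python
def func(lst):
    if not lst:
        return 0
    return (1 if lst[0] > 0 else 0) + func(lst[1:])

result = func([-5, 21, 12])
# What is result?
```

Count of positive elements in [-5, 21, 12] = 2

Answer: 2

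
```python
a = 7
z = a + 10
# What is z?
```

Trace:
`a = 7` → a = 7
`z = a + 10` → z = 17
So z = 17

Answer: 17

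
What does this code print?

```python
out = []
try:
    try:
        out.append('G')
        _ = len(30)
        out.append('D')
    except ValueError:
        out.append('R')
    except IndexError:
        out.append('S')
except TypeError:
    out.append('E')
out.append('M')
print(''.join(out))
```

Execution trace: 'G' (try body) → 'E' (outer except TypeError) → 'M' (after the try/except). Output: GEM

Answer: GEM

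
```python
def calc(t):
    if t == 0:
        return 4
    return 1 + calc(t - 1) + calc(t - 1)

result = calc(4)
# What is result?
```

calc(t) = 1 + 2·calc(t-1), calc(0)=4. Closed form: (4+1)·2^4 - 1 = 79.

Answer: 79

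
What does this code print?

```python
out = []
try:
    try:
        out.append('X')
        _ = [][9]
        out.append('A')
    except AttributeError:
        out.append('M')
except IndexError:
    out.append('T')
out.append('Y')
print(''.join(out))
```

Execution trace: 'X' (try body) → 'T' (outer except IndexError) → 'Y' (after the try/except). Output: XTY

Answer: XTY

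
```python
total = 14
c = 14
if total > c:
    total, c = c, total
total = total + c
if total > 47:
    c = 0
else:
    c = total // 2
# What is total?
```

Trace:
`total = 14` → total = 14
`c = 14` → c = 14
`if total > c: ...` → total > c is False → no variable changes
`total = total + c` → total = 28
`if total > 47: ...` → total > 47 is False, take else branch → no variable changes
So total = 28

Answer: 28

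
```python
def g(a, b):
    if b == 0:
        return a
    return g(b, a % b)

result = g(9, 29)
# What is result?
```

g(9, 29) -> g(29, 9) -> g(9, 2) -> g(2, 1) -> g(1, 0) -> 1

Answer: 1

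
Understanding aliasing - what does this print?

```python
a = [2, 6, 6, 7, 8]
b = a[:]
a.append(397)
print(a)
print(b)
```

Key concept: slice [:] creates copy.
Step by step:
`a = [2, 6, 6, 7, 8]` → a = [2, 6, 6, 7, 8]
`b = a[:]` → b = [2, 6, 6, 7, 8]
`a.append(397)` → a = [2, 6, 6, 7, 8, 397]
`print(a)` → prints [2, 6, 6, 7, 8, 397]
`print(b)` → prints [2, 6, 6, 7, 8]

Answer:
[2, 6, 6, 7, 8, 397]
[2, 6, 6, 7, 8]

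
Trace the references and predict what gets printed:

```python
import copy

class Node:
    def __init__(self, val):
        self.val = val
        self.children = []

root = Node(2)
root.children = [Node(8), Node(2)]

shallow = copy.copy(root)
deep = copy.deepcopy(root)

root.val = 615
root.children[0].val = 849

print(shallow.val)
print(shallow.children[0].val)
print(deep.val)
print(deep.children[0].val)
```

Key concept: deep copy with custom objects.
Step by step:
`root = Node(2)` → root = Node(val=2, children=[])
`root.children = [Node(8), Node(2)]` → root = Node(val=2, children=[Node(val=8, children=[]), Node(val=2, children=[])])
`shallow = copy.copy(root)` → shallow = Node(val=2, children=[Node(val=8, children=[]), Node(val=2, children=[])])
`deep = copy.deepcopy(root)` → deep = Node(val=2, children=[Node(val=8, children=[]), Node(val=2, children=[])])
`root.val = 615` → root = Node(val=615, children=[Node(val=8, children=[]), Node(val=2, children=[])])
`root.children[0].val = 849` → root = Node(val=615, children=[Node(val=849, children=[]), Node(val=2, children=[])]); shallow = Node(val=2, children=[Node(val=849, children=[]), Node(val=2, children=[])])
`print(shallow.val)` → prints 2
`print(shallow.children[0].val)` → prints 849
`print(deep.val)` → prints 2
`print(deep.children[0].val)` → prints 8

Answer:
2
849
2
8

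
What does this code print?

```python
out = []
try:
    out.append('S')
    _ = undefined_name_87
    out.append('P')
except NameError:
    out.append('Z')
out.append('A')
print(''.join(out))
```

Execution trace: 'S' (try body) → 'Z' (except NameError) → 'A' (after the try/except). Output: SZA

Answer: SZA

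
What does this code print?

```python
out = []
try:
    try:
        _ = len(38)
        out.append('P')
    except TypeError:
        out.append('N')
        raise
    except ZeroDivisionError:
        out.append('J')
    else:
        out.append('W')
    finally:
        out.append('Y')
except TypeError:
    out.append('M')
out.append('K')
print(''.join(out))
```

Execution trace: 'N' (inner except TypeError) → 'Y' (inner finally) → 'M' (outer except TypeError) → 'K' (after the try/except). Output: NYMK

Answer: NYMK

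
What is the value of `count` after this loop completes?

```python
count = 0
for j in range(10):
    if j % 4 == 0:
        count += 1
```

Count numbers divisible by 4 in range(10)
`count` takes the values: 0 → 1 → 2 → 3

Answer: 3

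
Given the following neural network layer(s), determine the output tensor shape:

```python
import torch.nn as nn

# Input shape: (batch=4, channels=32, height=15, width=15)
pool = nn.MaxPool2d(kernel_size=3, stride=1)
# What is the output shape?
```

Input: (4, 32, 15, 15) -> Output: (4, 32, 13, 13)

Answer: (4, 32, 13, 13)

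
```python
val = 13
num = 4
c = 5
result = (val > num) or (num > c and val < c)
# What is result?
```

Trace:
`val = 13` → val = 13
`num = 4` → num = 4
`c = 5` → c = 5
`result = (val > num) or (num > c and val < c)` → result = True
So result = True

Answer: True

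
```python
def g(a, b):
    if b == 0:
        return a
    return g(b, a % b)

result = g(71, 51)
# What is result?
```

g(71, 51) -> g(51, 20) -> g(20, 11) -> g(11, 9) -> g(9, 2) -> g(2, 1) -> g(1, 0) -> 1

Answer: 1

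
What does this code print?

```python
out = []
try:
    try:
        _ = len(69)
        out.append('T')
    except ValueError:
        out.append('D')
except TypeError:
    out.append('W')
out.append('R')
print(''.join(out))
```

Execution trace: 'W' (outer except TypeError) → 'R' (after the try/except). Output: WR

Answer: WR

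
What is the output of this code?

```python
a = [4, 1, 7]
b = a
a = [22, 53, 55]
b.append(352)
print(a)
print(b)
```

Key concept: rebinding vs mutation: a is rebound to a new list, b still points at the original.
Step by step:
`a = [4, 1, 7]` → a = [4, 1, 7]
`b = a` → b = [4, 1, 7] (same object as a)
`a = [22, 53, 55]` → a = [22, 53, 55]
`b.append(352)` → b = [4, 1, 7, 352]
`print(a)` → prints [22, 53, 55]
`print(b)` → prints [4, 1, 7, 352]

Answer:
[22, 53, 55]
[4, 1, 7, 352]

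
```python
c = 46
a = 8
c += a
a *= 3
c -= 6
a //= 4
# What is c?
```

Trace:
`c = 46` → c = 46
`a = 8` → a = 8
`c += a` → c = 54
`a *= 3` → a = 24
`c -= 6` → c = 48
`a //= 4` → a = 6
So c = 48

Answer: 48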